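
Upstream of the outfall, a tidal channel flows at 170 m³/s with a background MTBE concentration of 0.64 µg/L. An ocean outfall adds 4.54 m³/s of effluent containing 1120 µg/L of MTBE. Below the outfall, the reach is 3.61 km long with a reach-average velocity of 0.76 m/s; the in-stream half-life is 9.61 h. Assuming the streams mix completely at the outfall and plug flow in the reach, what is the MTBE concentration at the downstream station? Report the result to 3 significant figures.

Conservation of mass: C = (170.0·0.6400 + 4.540·1120) / 174.5 = 5194/174.5 = 29.76 µg/L.
Travel time t = 3.61·1000 / 0.76 = 4750 s = 1.319 h.
Half-life 9.61 h → k = ln 2 / 9.61 = 0.07213 h⁻¹ = 1.731 d⁻¹.
First-order decay: C = 29.76·exp(−k·t) = 29.76·0.9092 = 27.05 µg/L.

27.1 µg/L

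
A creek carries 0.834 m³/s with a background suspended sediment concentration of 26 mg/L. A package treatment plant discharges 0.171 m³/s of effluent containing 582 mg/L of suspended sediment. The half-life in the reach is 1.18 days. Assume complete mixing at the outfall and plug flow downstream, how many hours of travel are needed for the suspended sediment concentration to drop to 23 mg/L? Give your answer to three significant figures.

Mixed concentration C = ΣQC/ΣQ = (0.8340·26.00 + 0.1710·582.0) / 1.005 = 121.2/1.005 = 120.6 mg/L.
Half-life 1.18 d → k = ln 2 / 1.18 = 0.5874 d⁻¹.
120.6·exp(−k·t) = 23 → t = ln(120.6/23)/k = 243700 s = 67.70 h.

67.7 h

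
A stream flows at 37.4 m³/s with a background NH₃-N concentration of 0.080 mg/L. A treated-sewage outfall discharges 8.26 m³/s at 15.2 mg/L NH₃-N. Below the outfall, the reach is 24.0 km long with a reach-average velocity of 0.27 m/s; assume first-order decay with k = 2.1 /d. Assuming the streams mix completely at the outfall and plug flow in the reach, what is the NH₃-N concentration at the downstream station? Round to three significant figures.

Conservation of mass: C = (37.40·0.08000 + 8.260·15.20) / 45.66 = 128.5/45.66 = 2.815 mg/L.
Travel time t = 24.0·1000 / 0.27 = 88890 s = 24.69 h.
After decay, C = 2.815 × e^(−kt) = 2.815 × 0.1153 = 0.3245 mg/L.

0.325 mg/L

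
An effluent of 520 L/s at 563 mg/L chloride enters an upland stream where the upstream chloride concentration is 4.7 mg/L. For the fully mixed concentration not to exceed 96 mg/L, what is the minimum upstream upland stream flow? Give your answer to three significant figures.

2660 L/s

Set C_mix = 96: (Q·4.700 + 520.0·563.0) / (Q + 520.0) = 96
→ Q = 520.0·(563.0 − 96)/(96 − 4.700) = 2660 L/s.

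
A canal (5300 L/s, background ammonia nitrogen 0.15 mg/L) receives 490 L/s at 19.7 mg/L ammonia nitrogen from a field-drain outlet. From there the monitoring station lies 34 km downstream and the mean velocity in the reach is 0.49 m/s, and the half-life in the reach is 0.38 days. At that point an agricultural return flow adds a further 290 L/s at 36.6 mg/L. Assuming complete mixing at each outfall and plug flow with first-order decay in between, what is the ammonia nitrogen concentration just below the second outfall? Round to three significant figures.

2.14 mg/L

Conservation of mass: C = (5300·0.1500 + 490.0·19.70) / 5790 = 10450/5790 = 1.804 mg/L; combined flow 5790 L/s.
Travel time t = 34·1000 / 0.49 = 69390 s = 19.27 h.
Half-life 0.38 d → k = ln 2 / 0.38 = 1.824 d⁻¹.
After decay, C = 1.804 × e^(−kt) = 1.804 × 0.2311 = 0.4170 mg/L.
Second outfall: C = (5790·0.4170 + 290.0·36.60)/6080 = 2.143 mg/L.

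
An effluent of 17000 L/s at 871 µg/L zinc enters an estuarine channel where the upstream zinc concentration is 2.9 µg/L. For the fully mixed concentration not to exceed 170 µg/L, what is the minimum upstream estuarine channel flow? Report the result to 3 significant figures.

Set C_mix = 170: (Q·2.900 + 17000·871.0) / (Q + 17000) = 170
→ Q = 17000·(871.0 − 170)/(170 − 2.900) = 71320 L/s.

71300 L/s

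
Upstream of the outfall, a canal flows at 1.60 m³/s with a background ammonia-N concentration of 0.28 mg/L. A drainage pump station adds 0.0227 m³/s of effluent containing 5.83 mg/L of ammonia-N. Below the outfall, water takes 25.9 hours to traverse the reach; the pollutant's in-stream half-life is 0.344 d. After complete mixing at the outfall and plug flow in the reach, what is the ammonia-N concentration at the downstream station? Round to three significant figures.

0.0407 mg/L

Mixed concentration C = ΣQC/ΣQ = (1.600·0.2800 + 0.02270·5.830) / 1.623 = 0.5803/1.623 = 0.3576 mg/L.
Half-life 0.344 d → k = ln 2 / 0.344 = 2.015 d⁻¹.
Applying C = C₀e^(−kt): 0.3576 × 0.1137 = 0.04065 mg/L.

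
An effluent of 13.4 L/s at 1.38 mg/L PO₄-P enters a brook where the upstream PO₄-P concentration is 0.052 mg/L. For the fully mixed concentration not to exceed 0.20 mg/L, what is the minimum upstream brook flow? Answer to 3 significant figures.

Set C_mix = 0.20: (Q·0.05200 + 13.40·1.380) / (Q + 13.40) = 0.20
→ Q = 13.40·(1.380 − 0.20)/(0.20 − 0.05200) = 106.8 L/s.

107 L/s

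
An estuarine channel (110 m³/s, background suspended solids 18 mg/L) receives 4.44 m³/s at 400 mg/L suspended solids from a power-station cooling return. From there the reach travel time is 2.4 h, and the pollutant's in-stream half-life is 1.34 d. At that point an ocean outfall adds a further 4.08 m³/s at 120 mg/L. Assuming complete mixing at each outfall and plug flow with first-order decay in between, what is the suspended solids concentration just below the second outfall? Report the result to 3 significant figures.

34.2 mg/L

Mixed concentration C = ΣQC/ΣQ = (110.0·18.00 + 4.440·400.0) / 114.4 = 3756/114.4 = 32.82 mg/L; combined flow 114.4 m³/s.
Half-life 1.34 d → k = ln 2 / 1.34 = 0.5173 d⁻¹.
Decay over the reach: 32.82·exp(−kt) = 32.82·0.9496 = 31.17 mg/L.
At the second outfall, C = (114.4·31.17 + 4.080·120.0) / (114.4 + 4.080) = 34.22 mg/L.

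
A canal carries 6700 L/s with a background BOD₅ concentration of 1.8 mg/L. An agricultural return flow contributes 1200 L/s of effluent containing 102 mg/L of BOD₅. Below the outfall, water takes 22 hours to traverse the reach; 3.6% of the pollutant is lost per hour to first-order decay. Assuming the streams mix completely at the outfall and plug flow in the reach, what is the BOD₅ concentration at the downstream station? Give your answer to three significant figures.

7.60 mg/L

Mixed concentration C = ΣQC/ΣQ = (6700·1.800 + 1200·102.0) / 7900 = 134500/7900 = 17.02 mg/L.
3.6%/h lost → k = −ln(1 − 0.036) = 0.03666 h⁻¹.
Applying C = C₀e^(−kt): 17.02 × 0.4464 = 7.597 mg/L.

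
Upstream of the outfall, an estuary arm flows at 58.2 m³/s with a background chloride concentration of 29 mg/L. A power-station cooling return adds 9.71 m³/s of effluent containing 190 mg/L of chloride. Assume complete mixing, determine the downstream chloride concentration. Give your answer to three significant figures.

52.0 mg/L

Mass balance: C = (58.20·29.00 + 9.710·190.0) / 67.91 = 3533/67.91 = 52.02 mg/L.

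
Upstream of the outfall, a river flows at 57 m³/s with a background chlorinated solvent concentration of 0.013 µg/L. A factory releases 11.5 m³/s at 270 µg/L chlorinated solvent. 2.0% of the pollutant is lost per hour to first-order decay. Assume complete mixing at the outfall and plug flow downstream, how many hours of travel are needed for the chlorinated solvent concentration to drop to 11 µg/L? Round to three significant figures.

70.1 h

After mixing, C = (57.00·0.01300 + 11.50·270.0) / 68.50 = 3106/68.50 = 45.34 µg/L.
2.0%/h lost → k = −ln(1 − 0.02) = 0.02020 h⁻¹.
45.34·exp(−k·t) = 11 → t = ln(45.34/11)/k = 252400 s = 70.10 h.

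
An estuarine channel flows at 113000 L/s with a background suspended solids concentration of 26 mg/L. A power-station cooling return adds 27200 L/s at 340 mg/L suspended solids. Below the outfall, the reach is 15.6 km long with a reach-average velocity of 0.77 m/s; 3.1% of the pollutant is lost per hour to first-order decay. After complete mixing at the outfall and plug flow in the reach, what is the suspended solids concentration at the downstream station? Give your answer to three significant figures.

72.8 mg/L

Mixed concentration C = ΣQC/ΣQ = (113000·26.00 + 27200·340.0) / 140200 = 12190000/140200 = 86.92 mg/L.
Travel time t = 15.6·1000 / 0.77 = 20260 s = 5.628 h.
3.1%/h lost → k = −ln(1 − 0.031) = 0.03149 h⁻¹.
After decay, C = 86.92 × e^(−kt) = 86.92 × 0.8376 = 72.80 mg/L.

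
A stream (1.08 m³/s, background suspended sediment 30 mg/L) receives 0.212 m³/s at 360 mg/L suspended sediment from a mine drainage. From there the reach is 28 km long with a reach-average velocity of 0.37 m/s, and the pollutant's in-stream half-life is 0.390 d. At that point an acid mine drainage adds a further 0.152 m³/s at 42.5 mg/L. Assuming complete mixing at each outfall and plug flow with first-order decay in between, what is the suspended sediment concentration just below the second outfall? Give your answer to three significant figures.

20.3 mg/L

Mixed concentration C = ΣQC/ΣQ = (1.080·30.00 + 0.2120·360.0) / 1.292 = 108.7/1.292 = 84.15 mg/L; combined flow 1.292 m³/s.
Travel time t = 28·1000 / 0.37 = 75680 s = 21.02 h.
Half-life 0.390 d → k = ln 2 / 0.390 = 1.777 d⁻¹.
Applying C = C₀e^(−kt): 84.15 × 0.2108 = 17.74 mg/L.
At the second outfall, C = (1.292·17.74 + 0.1520·42.50) / (1.292 + 0.1520) = 20.35 mg/L.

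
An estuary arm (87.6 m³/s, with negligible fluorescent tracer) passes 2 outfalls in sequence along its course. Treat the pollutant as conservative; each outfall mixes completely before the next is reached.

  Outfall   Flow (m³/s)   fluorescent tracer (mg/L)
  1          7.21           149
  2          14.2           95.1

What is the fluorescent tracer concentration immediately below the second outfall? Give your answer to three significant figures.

22.2 mg/L

Outfall 1: combined Q = 94.81 m³/s; C = (87.60·0 + 7.210·149.0)/94.81 = 11.33 mg/L.
Outfall 2: combined Q = 109.0 m³/s; C = (94.81·11.33 + 14.20·95.10)/109.0 = 22.24 mg/L.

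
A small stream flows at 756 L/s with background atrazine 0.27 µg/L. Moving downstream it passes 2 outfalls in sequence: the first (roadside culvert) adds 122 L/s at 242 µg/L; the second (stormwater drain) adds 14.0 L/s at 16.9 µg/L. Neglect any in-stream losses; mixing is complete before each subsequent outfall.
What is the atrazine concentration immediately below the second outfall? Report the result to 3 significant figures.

Below outfall 1: Q → 878.0 L/s, C = (756.0·0.2700 + 122.0·242.0)/878.0 = 33.86 µg/L.
Below outfall 2: Q → 892.0 L/s, C = (878.0·33.86 + 14.00·16.90)/892.0 = 33.59 µg/L.

33.6 µg/L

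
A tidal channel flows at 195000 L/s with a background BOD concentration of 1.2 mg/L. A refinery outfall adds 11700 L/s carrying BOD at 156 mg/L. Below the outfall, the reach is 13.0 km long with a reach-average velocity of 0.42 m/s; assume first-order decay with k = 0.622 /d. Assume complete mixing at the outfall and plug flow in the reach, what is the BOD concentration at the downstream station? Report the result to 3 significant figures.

Mass balance: C = (195000·1.200 + 11700·156.0) / 206700 = 2059000/206700 = 9.962 mg/L.
Travel time t = 13.0·1000 / 0.42 = 30950 s = 8.598 h.
Decay over the reach: 9.962·exp(−kt) = 9.962·0.8003 = 7.972 mg/L.

7.97 mg/L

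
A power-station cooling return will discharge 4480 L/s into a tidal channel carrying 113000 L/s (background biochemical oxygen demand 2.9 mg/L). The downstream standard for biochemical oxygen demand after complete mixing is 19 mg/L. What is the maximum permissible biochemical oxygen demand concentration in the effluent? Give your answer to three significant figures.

At the limit, (Qr·Cr + Qe·Cₑ)/(Qr + Qe) = 19:
Cₑ = (117500·19 − 113000·2.900) / 4480 = 425.1 mg/L.

425 mg/L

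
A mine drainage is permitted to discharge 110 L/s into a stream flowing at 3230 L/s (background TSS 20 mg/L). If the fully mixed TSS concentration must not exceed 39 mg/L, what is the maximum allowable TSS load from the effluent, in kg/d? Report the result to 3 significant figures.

Mass balance at the limit: 3230·20.00 + 110.0·Cₑ = 3340·39 → Cₑ = 596.9 mg/L.
110.0 L/s = 0.1100 m³/s. Load = 0.1100 m³/s × 596.9 g/m³ × 86 400 s/d = 5673 kg/d.

5670 kg/d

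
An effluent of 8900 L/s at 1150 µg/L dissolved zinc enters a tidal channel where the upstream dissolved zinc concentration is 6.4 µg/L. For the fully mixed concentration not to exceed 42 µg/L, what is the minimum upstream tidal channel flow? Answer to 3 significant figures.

Set C_mix = 42: (Q·6.400 + 8900·1150) / (Q + 8900) = 42
→ Q = 8900·(1150 − 42)/(42 − 6.400) = 277000 L/s.

277000 L/s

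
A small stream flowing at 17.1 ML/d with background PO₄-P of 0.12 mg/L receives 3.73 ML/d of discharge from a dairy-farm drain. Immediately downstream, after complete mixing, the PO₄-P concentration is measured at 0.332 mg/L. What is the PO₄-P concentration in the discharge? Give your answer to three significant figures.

1.30 mg/L

Mass balance: 17.10·0.1200 + 3.730·Cₑ = 20.83·0.3320
→ Cₑ = (20.83·0.3320 − 17.10·0.1200) / 3.730 = 1.304 mg/L.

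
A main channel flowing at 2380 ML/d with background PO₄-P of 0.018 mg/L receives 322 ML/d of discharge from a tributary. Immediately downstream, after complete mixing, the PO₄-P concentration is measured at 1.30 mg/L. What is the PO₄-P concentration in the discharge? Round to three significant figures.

10.8 mg/L

Mass balance: 2380·0.01800 + 322.0·Cₑ = 2702·1.300
→ Cₑ = (2702·1.300 − 2380·0.01800) / 322.0 = 10.78 mg/L.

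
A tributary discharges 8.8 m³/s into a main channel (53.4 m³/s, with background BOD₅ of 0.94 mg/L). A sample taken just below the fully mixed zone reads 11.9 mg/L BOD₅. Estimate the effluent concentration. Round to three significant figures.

Mass balance: 53.40·0.9400 + 8.800·Cₑ = 62.20·11.90
→ Cₑ = (62.20·11.90 − 53.40·0.9400) / 8.800 = 78.41 mg/L.

78.4 mg/L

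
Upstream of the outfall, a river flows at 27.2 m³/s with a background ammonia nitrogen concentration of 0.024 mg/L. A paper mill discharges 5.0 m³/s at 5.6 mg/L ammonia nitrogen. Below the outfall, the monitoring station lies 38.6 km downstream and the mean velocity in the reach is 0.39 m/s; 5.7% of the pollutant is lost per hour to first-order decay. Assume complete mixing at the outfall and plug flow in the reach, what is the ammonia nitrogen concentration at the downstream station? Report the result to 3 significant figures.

Flow-weighted average: C = (27.20·0.02400 + 5.000·5.600) / 32.20 = 28.65/32.20 = 0.8898 mg/L.
Travel time t = 38.6·1000 / 0.39 = 98970 s = 27.49 h.
5.7%/h lost → k = −ln(1 − 0.057) = 0.05869 h⁻¹.
First-order decay: C = 0.8898·exp(−k·t) = 0.8898·0.1992 = 0.1772 mg/L.

0.177 mg/L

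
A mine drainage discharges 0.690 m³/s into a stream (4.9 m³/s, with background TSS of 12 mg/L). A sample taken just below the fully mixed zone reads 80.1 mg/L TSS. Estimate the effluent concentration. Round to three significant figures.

564 mg/L

Mass balance: 4.900·12.00 + 0.6900·Cₑ = 5.590·80.10
→ Cₑ = (5.590·80.10 − 4.900·12.00) / 0.6900 = 563.7 mg/L.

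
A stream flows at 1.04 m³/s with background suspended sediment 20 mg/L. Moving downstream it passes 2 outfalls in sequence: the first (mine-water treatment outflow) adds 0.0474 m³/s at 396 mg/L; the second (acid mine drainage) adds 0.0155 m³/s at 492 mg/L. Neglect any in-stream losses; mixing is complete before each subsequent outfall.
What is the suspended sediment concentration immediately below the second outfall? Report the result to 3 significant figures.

42.8 mg/L

After outfall 1: Q = 1.040 + 0.04740 = 1.087 m³/s; C = (1.040·20.00 + 0.04740·396.0)/1.087 = 36.39 mg/L.
After outfall 2: Q = 1.087 + 0.01550 = 1.103 m³/s; C = (1.087·36.39 + 0.01550·492.0)/1.103 = 42.79 mg/L.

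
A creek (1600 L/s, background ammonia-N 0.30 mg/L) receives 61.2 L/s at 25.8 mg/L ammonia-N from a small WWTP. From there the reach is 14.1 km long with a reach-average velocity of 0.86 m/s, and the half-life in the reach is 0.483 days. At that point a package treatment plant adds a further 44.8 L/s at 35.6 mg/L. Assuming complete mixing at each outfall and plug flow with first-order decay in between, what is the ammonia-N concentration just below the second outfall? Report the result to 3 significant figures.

Mass balance: C = (1600·0.3000 + 61.20·25.80) / 1661 = 2059/1661 = 1.239 mg/L; combined flow 1661 L/s.
Travel time t = 14.1·1000 / 0.86 = 16400 s = 4.554 h.
Half-life 0.483 d → k = ln 2 / 0.483 = 1.435 d⁻¹.
After decay, C = 1.239 × e^(−kt) = 1.239 × 0.7616 = 0.9440 mg/L.
Second outfall: C = (1661·0.9440 + 44.80·35.60)/1706 = 1.854 mg/L.

1.85 mg/L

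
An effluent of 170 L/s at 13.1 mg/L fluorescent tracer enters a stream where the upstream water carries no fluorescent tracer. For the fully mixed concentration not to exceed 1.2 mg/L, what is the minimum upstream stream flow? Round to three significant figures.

1690 L/s

Set C_mix = 1.2: (Q·0 + 170.0·13.10) / (Q + 170.0) = 1.2
→ Q = 170.0·(13.10 − 1.2)/(1.2 − 0) = 1686 L/s.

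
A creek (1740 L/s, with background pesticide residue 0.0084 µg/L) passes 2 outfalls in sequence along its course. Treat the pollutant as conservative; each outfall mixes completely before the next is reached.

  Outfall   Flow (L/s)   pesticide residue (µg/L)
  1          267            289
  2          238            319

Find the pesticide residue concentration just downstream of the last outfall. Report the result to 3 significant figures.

Below outfall 1: Q → 2007 L/s, C = (1740·0.008400 + 267.0·289.0)/2007 = 38.45 µg/L.
Below outfall 2: Q → 2245 L/s, C = (2007·38.45 + 238.0·319.0)/2245 = 68.20 µg/L.

68.2 µg/L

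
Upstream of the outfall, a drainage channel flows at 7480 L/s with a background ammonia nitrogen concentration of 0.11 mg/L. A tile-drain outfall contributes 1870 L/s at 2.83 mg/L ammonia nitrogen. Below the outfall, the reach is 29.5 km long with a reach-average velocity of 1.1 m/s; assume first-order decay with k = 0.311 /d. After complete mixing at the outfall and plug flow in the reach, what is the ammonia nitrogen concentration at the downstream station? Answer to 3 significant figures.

Mass balance: C = (7480·0.1100 + 1870·2.830) / 9350 = 6115/9350 = 0.6540 mg/L.
Travel time t = 29.5·1000 / 1.1 = 26820 s = 7.449 h.
After decay, C = 0.6540 × e^(−kt) = 0.6540 × 0.9080 = 0.5938 mg/L.

0.594 mg/L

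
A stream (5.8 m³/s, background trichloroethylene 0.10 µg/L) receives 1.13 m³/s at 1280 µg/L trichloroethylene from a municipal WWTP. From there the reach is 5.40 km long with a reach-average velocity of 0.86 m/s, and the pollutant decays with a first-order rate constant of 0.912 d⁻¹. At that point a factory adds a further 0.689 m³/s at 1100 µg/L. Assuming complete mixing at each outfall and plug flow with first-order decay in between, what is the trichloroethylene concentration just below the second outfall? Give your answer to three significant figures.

277 µg/L

Conservation of mass: C = (5.800·0.1000 + 1.130·1280) / 6.930 = 1447/6.930 = 208.8 µg/L; combined flow 6.930 m³/s.
Travel time t = 5.40·1000 / 0.86 = 6279 s = 1.744 h.
Applying C = C₀e^(−kt): 208.8 × 0.9359 = 195.4 µg/L.
At the second outfall, C = (6.930·195.4 + 0.6890·1100) / (6.930 + 0.6890) = 277.2 µg/L.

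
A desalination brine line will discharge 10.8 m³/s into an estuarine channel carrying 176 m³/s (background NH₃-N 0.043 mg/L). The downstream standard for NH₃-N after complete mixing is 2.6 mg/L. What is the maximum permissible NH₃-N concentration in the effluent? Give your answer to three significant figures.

At the limit, (Qr·Cr + Qe·Cₑ)/(Qr + Qe) = 2.6:
Cₑ = (186.8·2.6 − 176.0·0.04300) / 10.80 = 44.27 mg/L.

44.3 mg/L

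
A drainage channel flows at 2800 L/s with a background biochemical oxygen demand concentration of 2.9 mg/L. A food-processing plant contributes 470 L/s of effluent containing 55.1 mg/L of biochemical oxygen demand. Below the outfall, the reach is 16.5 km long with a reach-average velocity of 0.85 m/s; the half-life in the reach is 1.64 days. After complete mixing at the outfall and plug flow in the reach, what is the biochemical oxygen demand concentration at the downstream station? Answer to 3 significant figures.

9.46 mg/L

After mixing, C = (2800·2.900 + 470.0·55.10) / 3270 = 34020/3270 = 10.40 mg/L.
Travel time t = 16.5·1000 / 0.85 = 19410 s = 5.392 h.
Half-life 1.64 d → k = ln 2 / 1.64 = 0.4227 d⁻¹.
First-order decay: C = 10.40·exp(−k·t) = 10.40·0.9094 = 9.460 mg/L.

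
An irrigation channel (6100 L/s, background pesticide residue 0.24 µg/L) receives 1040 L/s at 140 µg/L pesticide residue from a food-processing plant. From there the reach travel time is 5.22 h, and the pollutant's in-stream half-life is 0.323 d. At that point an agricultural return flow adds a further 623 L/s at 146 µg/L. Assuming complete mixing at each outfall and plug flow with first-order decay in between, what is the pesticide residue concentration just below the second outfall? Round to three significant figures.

23.6 µg/L

After mixing, C = (6100·0.2400 + 1040·140.0) / 7140 = 147100/7140 = 20.60 µg/L; combined flow 7140 L/s.
Half-life 0.323 d → k = ln 2 / 0.323 = 2.146 d⁻¹.
After decay, C = 20.60 × e^(−kt) = 20.60 × 0.6270 = 12.92 µg/L.
At the second outfall, C = (7140·12.92 + 623.0·146.0) / (7140 + 623.0) = 23.60 µg/L.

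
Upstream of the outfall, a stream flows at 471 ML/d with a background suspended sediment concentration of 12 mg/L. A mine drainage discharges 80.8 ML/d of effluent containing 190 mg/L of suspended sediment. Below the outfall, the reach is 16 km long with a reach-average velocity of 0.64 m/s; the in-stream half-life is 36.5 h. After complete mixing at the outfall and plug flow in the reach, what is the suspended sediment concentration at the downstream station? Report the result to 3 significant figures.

Conservation of mass: C = (471.0·12.00 + 80.80·190.0) / 551.8 = 21000/551.8 = 38.06 mg/L.
Travel time t = 16·1000 / 0.64 = 25000 s = 6.944 h.
Half-life 36.5 h → k = ln 2 / 36.5 = 0.01899 h⁻¹ = 0.4558 d⁻¹.
Decay over the reach: 38.06·exp(−kt) = 38.06·0.8764 = 33.36 mg/L.

33.4 mg/L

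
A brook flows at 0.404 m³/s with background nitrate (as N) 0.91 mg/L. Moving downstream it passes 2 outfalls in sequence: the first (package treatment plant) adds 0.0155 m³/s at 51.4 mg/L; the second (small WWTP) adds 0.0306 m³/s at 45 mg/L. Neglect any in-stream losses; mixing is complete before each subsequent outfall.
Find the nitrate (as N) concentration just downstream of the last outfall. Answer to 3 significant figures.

5.65 mg/L

Outfall 1: combined Q = 0.4195 m³/s; C = (0.4040·0.9100 + 0.01550·51.40)/0.4195 = 2.776 mg/L.
Outfall 2: combined Q = 0.4501 m³/s; C = (0.4195·2.776 + 0.03060·45.00)/0.4501 = 5.646 mg/L.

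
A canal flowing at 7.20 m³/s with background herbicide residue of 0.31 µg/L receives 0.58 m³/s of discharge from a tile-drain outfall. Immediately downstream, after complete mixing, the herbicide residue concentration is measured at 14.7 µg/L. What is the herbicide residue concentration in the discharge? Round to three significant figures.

Mass balance: 7.200·0.3100 + 0.5800·Cₑ = 7.780·14.70
→ Cₑ = (7.780·14.70 − 7.200·0.3100) / 0.5800 = 193.3 µg/L.

193 µg/L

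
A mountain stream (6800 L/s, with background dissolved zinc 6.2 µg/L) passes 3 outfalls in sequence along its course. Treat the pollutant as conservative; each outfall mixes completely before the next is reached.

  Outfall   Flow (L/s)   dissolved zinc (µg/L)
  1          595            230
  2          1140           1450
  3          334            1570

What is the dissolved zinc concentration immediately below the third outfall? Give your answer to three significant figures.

After outfall 1: Q = 6800 + 595.0 = 7395 L/s; C = (6800·6.200 + 595.0·230.0)/7395 = 24.21 µg/L.
After outfall 2: Q = 7395 + 1140 = 8535 L/s; C = (7395·24.21 + 1140·1450)/8535 = 214.6 µg/L.
After outfall 3: Q = 8535 + 334.0 = 8869 L/s; C = (8535·214.6 + 334.0·1570)/8869 = 265.7 µg/L.

266 µg/L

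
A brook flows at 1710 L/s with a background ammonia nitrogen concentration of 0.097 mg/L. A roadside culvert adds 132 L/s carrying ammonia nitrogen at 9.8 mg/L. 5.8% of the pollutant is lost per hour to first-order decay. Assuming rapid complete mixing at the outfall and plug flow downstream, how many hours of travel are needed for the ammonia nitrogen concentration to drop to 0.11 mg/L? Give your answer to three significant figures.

33.0 h

Conservation of mass: C = (1710·0.09700 + 132.0·9.800) / 1842 = 1459/1842 = 0.7923 mg/L.
5.8%/h lost → k = −ln(1 − 0.058) = 0.05975 h⁻¹.
0.7923·exp(−k·t) = 0.11 → t = ln(0.7923/0.11)/k = 119000 s = 33.05 h.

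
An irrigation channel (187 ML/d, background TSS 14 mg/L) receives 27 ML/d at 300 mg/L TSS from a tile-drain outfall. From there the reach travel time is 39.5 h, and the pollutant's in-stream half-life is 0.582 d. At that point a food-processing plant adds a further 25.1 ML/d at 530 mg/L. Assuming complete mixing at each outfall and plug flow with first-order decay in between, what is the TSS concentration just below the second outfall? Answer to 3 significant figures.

Conservation of mass: C = (187.0·14.00 + 27.00·300.0) / 214.0 = 10720/214.0 = 50.08 mg/L; combined flow 214.0 ML/d.
Half-life 0.582 d → k = ln 2 / 0.582 = 1.191 d⁻¹.
Applying C = C₀e^(−kt): 50.08 × 0.1408 = 7.054 mg/L.
At the second outfall, C = (214.0·7.054 + 25.10·530.0) / (214.0 + 25.10) = 61.95 mg/L.

62.0 mg/L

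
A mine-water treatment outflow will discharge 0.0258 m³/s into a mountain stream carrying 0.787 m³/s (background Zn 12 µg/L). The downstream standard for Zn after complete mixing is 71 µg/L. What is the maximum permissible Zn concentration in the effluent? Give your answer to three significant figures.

1870 µg/L

At the limit, (Qr·Cr + Qe·Cₑ)/(Qr + Qe) = 71:
Cₑ = (0.8128·71 − 0.7870·12.00) / 0.02580 = 1871 µg/L.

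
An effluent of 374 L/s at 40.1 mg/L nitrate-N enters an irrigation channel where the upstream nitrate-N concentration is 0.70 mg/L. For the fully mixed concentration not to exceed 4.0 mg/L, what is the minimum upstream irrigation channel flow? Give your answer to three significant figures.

Set C_mix = 4.0: (Q·0.7000 + 374.0·40.10) / (Q + 374.0) = 4.0
→ Q = 374.0·(40.10 − 4.0)/(4.0 − 0.7000) = 4091 L/s.

4090 L/s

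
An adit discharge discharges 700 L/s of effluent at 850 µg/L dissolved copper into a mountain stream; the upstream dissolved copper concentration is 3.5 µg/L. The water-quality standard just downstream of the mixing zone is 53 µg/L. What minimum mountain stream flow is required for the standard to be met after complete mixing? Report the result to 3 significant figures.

11300 L/s

Set C_mix = 53: (Q·3.500 + 700.0·850.0) / (Q + 700.0) = 53
→ Q = 700.0·(850.0 − 53)/(53 − 3.500) = 11270 L/s.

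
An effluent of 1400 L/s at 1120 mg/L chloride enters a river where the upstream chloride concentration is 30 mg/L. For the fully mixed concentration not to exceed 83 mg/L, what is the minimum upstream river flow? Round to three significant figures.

27400 L/s

Set C_mix = 83: (Q·30.00 + 1400·1120) / (Q + 1400) = 83
→ Q = 1400·(1120 − 83)/(83 − 30.00) = 27390 L/s.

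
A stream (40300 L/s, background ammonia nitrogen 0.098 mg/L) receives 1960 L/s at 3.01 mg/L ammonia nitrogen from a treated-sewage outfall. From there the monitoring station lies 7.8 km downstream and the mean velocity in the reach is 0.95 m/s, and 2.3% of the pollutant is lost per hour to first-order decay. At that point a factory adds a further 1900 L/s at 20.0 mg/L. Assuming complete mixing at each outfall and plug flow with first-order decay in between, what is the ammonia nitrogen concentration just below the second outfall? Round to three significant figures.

After mixing, C = (40300·0.09800 + 1960·3.010) / 42260 = 9849/42260 = 0.2331 mg/L; combined flow 42260 L/s.
Travel time t = 7.8·1000 / 0.95 = 8211 s = 2.281 h.
2.3%/h lost → k = −ln(1 − 0.023) = 0.02327 h⁻¹.
First-order decay: C = 0.2331·exp(−k·t) = 0.2331·0.9483 = 0.2210 mg/L.
Second outfall: C = (42260·0.2210 + 1900·20.00)/44160 = 1.072 mg/L.

1.07 mg/L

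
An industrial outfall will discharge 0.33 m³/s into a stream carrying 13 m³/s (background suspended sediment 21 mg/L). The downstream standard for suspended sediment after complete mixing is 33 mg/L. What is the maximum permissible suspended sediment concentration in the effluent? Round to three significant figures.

At the limit, (Qr·Cr + Qe·Cₑ)/(Qr + Qe) = 33:
Cₑ = (13.33·33 − 13.00·21.00) / 0.3300 = 505.7 mg/L.

506 mg/L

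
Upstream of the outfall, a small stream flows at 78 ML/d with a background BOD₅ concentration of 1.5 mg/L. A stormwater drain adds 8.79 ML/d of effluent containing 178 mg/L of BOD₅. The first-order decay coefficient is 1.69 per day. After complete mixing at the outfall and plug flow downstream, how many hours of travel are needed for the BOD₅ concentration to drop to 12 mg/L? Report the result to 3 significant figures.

Flow-weighted average: C = (78.00·1.500 + 8.790·178.0) / 86.79 = 1682/86.79 = 19.38 mg/L.
19.38·exp(−k·t) = 12 → t = ln(19.38/12)/k = 24490 s = 6.804 h.

6.80 h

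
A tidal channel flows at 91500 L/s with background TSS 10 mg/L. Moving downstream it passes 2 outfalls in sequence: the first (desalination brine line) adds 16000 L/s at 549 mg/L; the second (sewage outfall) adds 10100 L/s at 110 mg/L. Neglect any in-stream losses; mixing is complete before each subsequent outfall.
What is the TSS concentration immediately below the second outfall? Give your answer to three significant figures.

91.9 mg/L

Below outfall 1: Q → 107500 L/s, C = (91500·10.00 + 16000·549.0)/107500 = 90.22 mg/L.
Below outfall 2: Q → 117600 L/s, C = (107500·90.22 + 10100·110.0)/117600 = 91.92 mg/L.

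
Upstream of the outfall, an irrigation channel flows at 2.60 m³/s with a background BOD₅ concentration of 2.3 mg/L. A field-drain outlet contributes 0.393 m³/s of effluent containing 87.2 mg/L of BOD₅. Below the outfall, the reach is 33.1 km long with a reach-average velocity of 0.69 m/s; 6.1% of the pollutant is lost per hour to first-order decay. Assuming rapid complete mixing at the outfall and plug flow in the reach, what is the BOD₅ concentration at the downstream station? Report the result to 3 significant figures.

5.81 mg/L

Flow-weighted average: C = (2.600·2.300 + 0.3930·87.20) / 2.993 = 40.25/2.993 = 13.45 mg/L.
Travel time t = 33.1·1000 / 0.69 = 47970 s = 13.33 h.
6.1%/h lost → k = −ln(1 − 0.061) = 0.06294 h⁻¹.
Decay over the reach: 13.45·exp(−kt) = 13.45·0.4323 = 5.813 mg/L.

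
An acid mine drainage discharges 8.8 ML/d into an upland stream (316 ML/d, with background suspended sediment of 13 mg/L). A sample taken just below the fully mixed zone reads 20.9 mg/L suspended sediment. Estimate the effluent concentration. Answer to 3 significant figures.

305 mg/L

Mass balance: 316.0·13.00 + 8.800·Cₑ = 324.8·20.90
→ Cₑ = (324.8·20.90 − 316.0·13.00) / 8.800 = 304.6 mg/L.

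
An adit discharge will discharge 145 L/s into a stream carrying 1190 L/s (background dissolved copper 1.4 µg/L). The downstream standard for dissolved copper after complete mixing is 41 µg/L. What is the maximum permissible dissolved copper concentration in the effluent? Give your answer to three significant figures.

366 µg/L

At the limit, (Qr·Cr + Qe·Cₑ)/(Qr + Qe) = 41:
Cₑ = (1335·41 − 1190·1.400) / 145.0 = 366.0 µg/L.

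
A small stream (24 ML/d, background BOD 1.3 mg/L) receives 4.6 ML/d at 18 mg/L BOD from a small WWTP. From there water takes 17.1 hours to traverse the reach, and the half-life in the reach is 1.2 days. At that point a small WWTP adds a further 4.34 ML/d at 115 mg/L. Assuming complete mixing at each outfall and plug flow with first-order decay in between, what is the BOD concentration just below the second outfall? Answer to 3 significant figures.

After mixing, C = (24.00·1.300 + 4.600·18.00) / 28.60 = 114.0/28.60 = 3.986 mg/L; combined flow 28.60 ML/d.
Half-life 1.2 d → k = ln 2 / 1.2 = 0.5776 d⁻¹.
First-order decay: C = 3.986·exp(−k·t) = 3.986·0.6626 = 2.641 mg/L.
Second outfall: C = (28.60·2.641 + 4.340·115.0)/32.94 = 17.45 mg/L.

17.4 mg/L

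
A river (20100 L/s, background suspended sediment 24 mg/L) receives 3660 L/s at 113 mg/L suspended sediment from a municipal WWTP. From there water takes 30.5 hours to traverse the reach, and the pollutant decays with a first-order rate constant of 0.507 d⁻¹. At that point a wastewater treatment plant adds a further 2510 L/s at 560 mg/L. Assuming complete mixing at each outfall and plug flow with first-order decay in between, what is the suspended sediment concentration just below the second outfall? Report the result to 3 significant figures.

71.4 mg/L

Mass balance: C = (20100·24.00 + 3660·113.0) / 23760 = 896000/23760 = 37.71 mg/L; combined flow 23760 L/s.
After decay, C = 37.71 × e^(−kt) = 37.71 × 0.5250 = 19.80 mg/L.
At the second outfall, C = (23760·19.80 + 2510·560.0) / (23760 + 2510) = 71.41 mg/L.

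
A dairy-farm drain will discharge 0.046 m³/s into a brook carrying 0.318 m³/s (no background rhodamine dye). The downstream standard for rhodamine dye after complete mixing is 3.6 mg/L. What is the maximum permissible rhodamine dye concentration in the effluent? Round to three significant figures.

28.5 mg/L

At the limit, (Qr·Cr + Qe·Cₑ)/(Qr + Qe) = 3.6:
Cₑ = (0.3640·3.6 − 0.3180·0) / 0.04600 = 28.49 mg/L.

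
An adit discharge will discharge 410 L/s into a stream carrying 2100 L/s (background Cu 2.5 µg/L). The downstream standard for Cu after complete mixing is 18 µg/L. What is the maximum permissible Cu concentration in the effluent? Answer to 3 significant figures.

97.4 µg/L

At the limit, (Qr·Cr + Qe·Cₑ)/(Qr + Qe) = 18:
Cₑ = (2510·18 − 2100·2.500) / 410.0 = 97.39 µg/L.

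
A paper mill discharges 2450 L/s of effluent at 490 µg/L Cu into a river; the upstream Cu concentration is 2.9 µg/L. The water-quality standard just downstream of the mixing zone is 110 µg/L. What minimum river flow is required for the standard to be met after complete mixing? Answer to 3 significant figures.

Set C_mix = 110: (Q·2.900 + 2450·490.0) / (Q + 2450) = 110
→ Q = 2450·(490.0 − 110)/(110 − 2.900) = 8693 L/s.

8690 L/s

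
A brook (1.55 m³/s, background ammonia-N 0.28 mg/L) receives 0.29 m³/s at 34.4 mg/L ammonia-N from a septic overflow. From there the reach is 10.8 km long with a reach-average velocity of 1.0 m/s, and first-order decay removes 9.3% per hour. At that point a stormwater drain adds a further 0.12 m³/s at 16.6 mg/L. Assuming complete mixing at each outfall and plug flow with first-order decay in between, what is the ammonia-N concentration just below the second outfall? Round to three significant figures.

4.98 mg/L

Mixed concentration C = ΣQC/ΣQ = (1.550·0.2800 + 0.2900·34.40) / 1.840 = 10.41/1.840 = 5.658 mg/L; combined flow 1.840 m³/s.
Travel time t = 10.8·1000 / 1.0 = 10800 s = 3.000 h.
9.3%/h lost → k = −ln(1 − 0.093) = 0.09761 h⁻¹.
Applying C = C₀e^(−kt): 5.658 × 0.7461 = 4.221 mg/L.
At the second outfall, C = (1.840·4.221 + 0.1200·16.60) / (1.840 + 0.1200) = 4.979 mg/L.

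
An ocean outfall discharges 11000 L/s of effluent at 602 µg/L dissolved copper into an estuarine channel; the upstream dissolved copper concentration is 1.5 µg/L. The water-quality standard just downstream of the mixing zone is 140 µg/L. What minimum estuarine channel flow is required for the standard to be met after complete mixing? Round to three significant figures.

Set C_mix = 140: (Q·1.500 + 11000·602.0) / (Q + 11000) = 140
→ Q = 11000·(602.0 − 140)/(140 − 1.500) = 36690 L/s.

36700 L/s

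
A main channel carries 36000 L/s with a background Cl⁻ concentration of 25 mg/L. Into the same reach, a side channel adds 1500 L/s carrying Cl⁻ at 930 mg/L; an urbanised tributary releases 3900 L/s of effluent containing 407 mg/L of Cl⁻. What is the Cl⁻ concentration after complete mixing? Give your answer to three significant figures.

93.8 mg/L

Flow-weighted average: C = (36000·25.00 + 1500·930.0 + 3900·407.0) / 41400 = 3882000/41400 = 93.78 mg/L.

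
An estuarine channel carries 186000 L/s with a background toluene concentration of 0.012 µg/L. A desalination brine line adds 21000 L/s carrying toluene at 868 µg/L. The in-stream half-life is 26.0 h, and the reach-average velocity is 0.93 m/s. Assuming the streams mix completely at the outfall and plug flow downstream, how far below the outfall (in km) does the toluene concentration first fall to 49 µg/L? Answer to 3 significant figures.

After mixing, C = (186000·0.01200 + 21000·868.0) / 207000 = 18230000/207000 = 88.07 µg/L.
Half-life 26.0 h → k = ln 2 / 26.0 = 0.02666 h⁻¹ = 0.6398 d⁻¹.
Set 88.07·exp(−k·t) = 49 → t = ln(88.07/49)/k = 79170 s = 21.99 h.
Distance = v·t = 0.93·79170 = 73630 m = 73.63 km.

73.6 km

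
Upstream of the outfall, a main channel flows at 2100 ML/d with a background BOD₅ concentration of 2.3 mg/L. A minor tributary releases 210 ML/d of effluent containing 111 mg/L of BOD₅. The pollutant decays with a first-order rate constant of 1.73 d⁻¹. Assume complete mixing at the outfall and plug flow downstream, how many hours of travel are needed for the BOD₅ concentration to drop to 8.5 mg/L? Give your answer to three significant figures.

Conservation of mass: C = (2100·2.300 + 210.0·111.0) / 2310 = 28140/2310 = 12.18 mg/L.
12.18·exp(−k·t) = 8.5 → t = ln(12.18/8.5)/k = 17970 s = 4.993 h.

4.99 h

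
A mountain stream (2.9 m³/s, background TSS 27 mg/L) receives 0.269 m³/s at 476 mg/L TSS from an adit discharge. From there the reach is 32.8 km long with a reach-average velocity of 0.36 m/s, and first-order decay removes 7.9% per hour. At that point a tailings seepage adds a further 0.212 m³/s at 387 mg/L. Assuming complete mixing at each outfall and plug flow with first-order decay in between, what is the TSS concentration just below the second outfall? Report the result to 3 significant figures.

31.9 mg/L

Mixed concentration C = ΣQC/ΣQ = (2.900·27.00 + 0.2690·476.0) / 3.169 = 206.3/3.169 = 65.11 mg/L; combined flow 3.169 m³/s.
Travel time t = 32.8·1000 / 0.36 = 91110 s = 25.31 h.
7.9%/h lost → k = −ln(1 − 0.079) = 0.08230 h⁻¹.
After decay, C = 65.11 × e^(−kt) = 65.11 × 0.1246 = 8.112 mg/L.
At the second outfall, C = (3.169·8.112 + 0.2120·387.0) / (3.169 + 0.2120) = 31.87 mg/L.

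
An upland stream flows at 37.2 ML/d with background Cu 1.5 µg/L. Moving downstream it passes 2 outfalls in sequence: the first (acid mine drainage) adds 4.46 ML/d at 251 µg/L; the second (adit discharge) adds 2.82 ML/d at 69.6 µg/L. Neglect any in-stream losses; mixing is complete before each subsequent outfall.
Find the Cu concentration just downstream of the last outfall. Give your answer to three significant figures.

30.8 µg/L

Outfall 1: combined Q = 41.66 ML/d; C = (37.20·1.500 + 4.460·251.0)/41.66 = 28.21 µg/L.
Outfall 2: combined Q = 44.48 ML/d; C = (41.66·28.21 + 2.820·69.60)/44.48 = 30.83 µg/L.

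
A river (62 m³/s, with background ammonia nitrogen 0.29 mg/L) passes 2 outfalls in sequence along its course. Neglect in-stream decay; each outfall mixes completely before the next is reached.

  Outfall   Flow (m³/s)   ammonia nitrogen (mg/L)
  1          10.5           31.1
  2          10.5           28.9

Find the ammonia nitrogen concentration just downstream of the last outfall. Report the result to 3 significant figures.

Outfall 1: combined Q = 72.50 m³/s; C = (62.00·0.2900 + 10.50·31.10)/72.50 = 4.752 mg/L.
Outfall 2: combined Q = 83.00 m³/s; C = (72.50·4.752 + 10.50·28.90)/83.00 = 7.807 mg/L.

7.81 mg/L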